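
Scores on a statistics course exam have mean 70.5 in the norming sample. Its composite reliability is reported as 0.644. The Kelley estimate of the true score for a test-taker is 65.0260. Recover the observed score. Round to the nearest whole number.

62

T̂ = ρX + (1 − ρ)μ  ⇒  X = (T̂ − (1 − ρ)μ) / ρ
X = (65.0260 − 0.356 × 70.5) / 0.644 = (65.0260 − 25.0980) / 0.644 = 39.9280 / 0.644 = 62.00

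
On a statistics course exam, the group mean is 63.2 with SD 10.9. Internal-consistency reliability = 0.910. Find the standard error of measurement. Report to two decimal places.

SEM = SD · √(1 − ρ) = 10.9 × √0.090 = 10.9 × 0.3000 = 3.270

3.27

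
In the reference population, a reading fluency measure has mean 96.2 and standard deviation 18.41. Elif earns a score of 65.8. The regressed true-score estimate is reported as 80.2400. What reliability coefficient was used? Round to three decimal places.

0.525

T̂ = ρX + (1 − ρ)μ  ⇒  T̂ − μ = ρ(X − μ)
ρ = (T̂ − μ)/(X − μ) = (80.2400 − 96.2) / (65.8 − 96.2) = -15.9600 / -30.4 = 0.52500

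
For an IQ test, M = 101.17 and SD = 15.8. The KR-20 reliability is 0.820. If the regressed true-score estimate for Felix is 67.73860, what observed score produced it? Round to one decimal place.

T̂ = ρX + (1 − ρ)μ  ⇒  X = (T̂ − (1 − ρ)μ) / ρ
X = (67.73860 − 0.180 × 101.17) / 0.820 = (67.73860 − 18.21060) / 0.820 = 49.52800 / 0.820 = 60.400

60.4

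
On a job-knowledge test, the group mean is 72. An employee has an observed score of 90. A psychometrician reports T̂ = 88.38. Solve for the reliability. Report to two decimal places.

0.91

T̂ = ρX + (1 − ρ)μ  ⇒  T̂ − μ = ρ(X − μ)
ρ = (T̂ − μ)/(X − μ) = (88.38 − 72) / (90 − 72) = 16.38 / 18.0 = 0.9100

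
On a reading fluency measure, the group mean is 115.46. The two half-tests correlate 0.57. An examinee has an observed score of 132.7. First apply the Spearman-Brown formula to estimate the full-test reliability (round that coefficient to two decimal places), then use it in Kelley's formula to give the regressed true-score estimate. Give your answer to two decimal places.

Spearman-Brown: ρ = 2r/(1 + r) = 2(0.57)/(1 + 0.57) = 1.140/1.57 = 0.7261 → 0.73
T̂ = ρX + (1 − ρ)μ
  = 0.73 × 132.7 + 0.27 × 115.46
  = 96.871 + 31.1742
  = 128.045
  ≈ 128.05

128.05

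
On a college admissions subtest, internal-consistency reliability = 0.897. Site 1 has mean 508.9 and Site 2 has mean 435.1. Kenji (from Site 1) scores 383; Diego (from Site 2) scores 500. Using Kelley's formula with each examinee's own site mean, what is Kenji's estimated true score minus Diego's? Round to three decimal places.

-97.348

T̂_Kenji = 0.897(383) + 0.103(508.9) = 395.96770
T̂_Diego = 0.897(500) + 0.103(435.1) = 493.31530
Difference = 395.96770 − 493.31530 = -97.34760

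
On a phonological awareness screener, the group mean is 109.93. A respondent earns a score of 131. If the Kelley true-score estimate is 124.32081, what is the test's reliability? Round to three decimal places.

T̂ = ρX + (1 − ρ)μ  ⇒  T̂ − μ = ρ(X − μ)
ρ = (T̂ − μ)/(X − μ) = (124.32081 − 109.93) / (131 − 109.93) = 14.39081 / 21.07 = 0.68300

0.683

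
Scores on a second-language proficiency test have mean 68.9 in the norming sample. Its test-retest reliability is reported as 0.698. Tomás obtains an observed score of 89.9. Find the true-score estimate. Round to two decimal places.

83.56

Kelley's formula gives T̂ = 0.698·89.9 + 0.302·68.9 = 62.7502 + 20.8078 = 83.558.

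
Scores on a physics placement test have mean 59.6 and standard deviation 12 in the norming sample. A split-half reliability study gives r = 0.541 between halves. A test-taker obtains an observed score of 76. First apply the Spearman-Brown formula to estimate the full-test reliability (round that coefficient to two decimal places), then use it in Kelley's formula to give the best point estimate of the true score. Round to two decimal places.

Spearman-Brown: ρ = 2r/(1 + r) = 2(0.541)/(1 + 0.541) = 1.0820/1.541 = 0.7021 → 0.70
T̂ = 0.70(76) + 0.30(59.6) = 53.20 + 17.880 = 71.080 → 71.08

71.08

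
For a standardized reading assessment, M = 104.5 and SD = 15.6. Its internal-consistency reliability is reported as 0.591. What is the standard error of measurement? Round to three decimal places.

9.977

SEM = SD · √(1 − ρ) = 15.6 × √0.409 = 15.6 × 0.6395 = 9.9767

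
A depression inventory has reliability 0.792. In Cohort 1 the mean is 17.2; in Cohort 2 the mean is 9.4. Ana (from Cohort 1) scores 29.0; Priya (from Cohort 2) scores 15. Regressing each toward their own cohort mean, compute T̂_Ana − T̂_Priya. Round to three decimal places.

T̂_Ana = 0.792(29.0) + 0.208(17.2) = 26.54560
T̂_Priya = 0.792(15) + 0.208(9.4) = 13.83520
Difference = 26.54560 − 13.83520 = 12.71040

12.710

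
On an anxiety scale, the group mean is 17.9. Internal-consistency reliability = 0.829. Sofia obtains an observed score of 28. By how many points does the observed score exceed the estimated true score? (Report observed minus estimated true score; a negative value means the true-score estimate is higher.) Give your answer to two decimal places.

Kelley's formula gives T̂ = 0.829·28 + 0.171·17.9 = 23.212 + 3.0609 = 26.2729.
X − T̂ = 28 − 26.273 = 1.727 → 1.73

1.73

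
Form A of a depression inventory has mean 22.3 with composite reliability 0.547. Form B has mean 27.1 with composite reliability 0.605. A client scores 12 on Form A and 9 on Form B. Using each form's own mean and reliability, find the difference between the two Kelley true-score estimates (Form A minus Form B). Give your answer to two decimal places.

T̂_A = 0.547(12) + 0.453(22.3) = 16.6659
T̂_B = 0.605(9) + 0.395(27.1) = 16.1495
T̂_A − T̂_B = 0.5164

0.52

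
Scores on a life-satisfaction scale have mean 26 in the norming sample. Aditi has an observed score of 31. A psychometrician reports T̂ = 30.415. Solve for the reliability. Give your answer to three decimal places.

T̂ = ρX + (1 − ρ)μ  ⇒  T̂ − μ = ρ(X − μ)
ρ = (T̂ − μ)/(X − μ) = (30.415 − 26) / (31 − 26) = 4.415 / 5.0 = 0.88300

0.883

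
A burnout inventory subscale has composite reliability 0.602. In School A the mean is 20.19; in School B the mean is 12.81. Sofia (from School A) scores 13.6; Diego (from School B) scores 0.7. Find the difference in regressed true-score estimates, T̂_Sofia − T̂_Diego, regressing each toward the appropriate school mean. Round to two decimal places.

10.70

T̂_Sofia = 0.602(13.6) + 0.398(20.19) = 16.2228
T̂_Diego = 0.602(0.7) + 0.398(12.81) = 5.5198
Difference = 16.2228 − 5.5198 = 10.7030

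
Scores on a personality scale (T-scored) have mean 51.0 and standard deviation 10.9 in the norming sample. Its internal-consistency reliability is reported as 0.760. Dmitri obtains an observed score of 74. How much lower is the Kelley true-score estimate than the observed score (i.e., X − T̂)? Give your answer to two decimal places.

5.52

T̂ = 0.760(74) + 0.240(51.0) = 56.240 + 12.2400 = 68.4800 → 68.480
X − T̂ = 74 − 68.480 = 5.520 → 5.52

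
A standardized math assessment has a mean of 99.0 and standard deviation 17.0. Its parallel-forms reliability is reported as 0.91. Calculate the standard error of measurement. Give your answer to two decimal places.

SEM = SD · √(1 − ρ) = 17.0 × √0.09 = 17.0 × 0.3000 = 5.100

5.10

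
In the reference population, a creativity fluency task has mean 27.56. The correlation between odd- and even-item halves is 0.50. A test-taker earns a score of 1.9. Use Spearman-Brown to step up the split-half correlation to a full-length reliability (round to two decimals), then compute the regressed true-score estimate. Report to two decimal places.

Spearman-Brown: ρ = 2r/(1 + r) = 2(0.50)/(1 + 0.50) = 1.000/1.50 = 0.6667 → 0.67
T̂ = 0.67(1.9) + 0.33(27.56) = 1.273 + 9.0948 = 10.368 → 10.37

10.37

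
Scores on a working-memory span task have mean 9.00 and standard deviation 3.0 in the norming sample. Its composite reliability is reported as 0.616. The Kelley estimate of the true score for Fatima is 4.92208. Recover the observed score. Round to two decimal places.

T̂ = ρX + (1 − ρ)μ  ⇒  X = (T̂ − (1 − ρ)μ) / ρ
X = (4.92208 − 0.384 × 9.00) / 0.616 = (4.92208 − 3.45600) / 0.616 = 1.46608 / 0.616 = 2.3800

2.38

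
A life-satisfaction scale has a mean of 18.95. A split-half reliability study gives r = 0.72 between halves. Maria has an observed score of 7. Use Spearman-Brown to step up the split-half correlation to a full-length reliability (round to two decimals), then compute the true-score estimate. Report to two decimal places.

8.91

Spearman-Brown: ρ = 2r/(1 + r) = 2(0.72)/(1 + 0.72) = 1.440/1.72 = 0.8372 → 0.84
T̂ = 0.84(7) + 0.16(18.95) = 5.88 + 3.0320 = 8.912 → 8.91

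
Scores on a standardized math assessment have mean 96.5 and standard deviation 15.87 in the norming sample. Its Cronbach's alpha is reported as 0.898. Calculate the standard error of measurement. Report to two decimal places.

5.07

SEM = SD · √(1 − ρ) = 15.87 × √0.102 = 15.87 × 0.3194 = 5.068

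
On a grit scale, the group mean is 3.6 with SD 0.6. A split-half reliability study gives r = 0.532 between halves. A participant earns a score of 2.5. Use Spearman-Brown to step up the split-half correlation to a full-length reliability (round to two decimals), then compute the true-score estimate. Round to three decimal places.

2.841

Spearman-Brown: ρ = 2r/(1 + r) = 2(0.532)/(1 + 0.532) = 1.0640/1.532 = 0.6945 → 0.69
T̂ = 0.69(2.5) + 0.31(3.6) = 1.725 + 1.116 = 2.8410 → 2.841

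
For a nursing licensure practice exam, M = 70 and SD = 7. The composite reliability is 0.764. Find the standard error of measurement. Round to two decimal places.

SEM = SD · √(1 − ρ) = 7 × √0.236 = 7 × 0.4858 = 3.401

3.40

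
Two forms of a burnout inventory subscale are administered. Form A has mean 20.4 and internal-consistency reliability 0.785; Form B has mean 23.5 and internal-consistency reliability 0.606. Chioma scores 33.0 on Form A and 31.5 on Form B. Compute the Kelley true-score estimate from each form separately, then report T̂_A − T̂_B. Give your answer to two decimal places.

1.94

T̂_A = 0.785(33.0) + 0.215(20.4) = 30.2910
T̂_B = 0.606(31.5) + 0.394(23.5) = 28.3480
T̂_A − T̂_B = 1.9430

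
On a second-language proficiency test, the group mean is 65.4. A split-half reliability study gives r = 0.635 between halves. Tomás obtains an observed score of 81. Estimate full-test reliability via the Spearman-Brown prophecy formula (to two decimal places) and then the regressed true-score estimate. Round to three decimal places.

77.568

Spearman-Brown: ρ = 2r/(1 + r) = 2(0.635)/(1 + 0.635) = 1.2700/1.635 = 0.7768 → 0.78
T̂ = ρX + (1 − ρ)μ
  = 0.78 × 81 + 0.22 × 65.4
  = 63.18 + 14.388
  = 77.5680
  ≈ 77.568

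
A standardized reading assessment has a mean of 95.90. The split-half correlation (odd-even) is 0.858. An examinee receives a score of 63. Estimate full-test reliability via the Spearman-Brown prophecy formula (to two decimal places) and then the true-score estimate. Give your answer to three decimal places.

65.632

Spearman-Brown: ρ = 2r/(1 + r) = 2(0.858)/(1 + 0.858) = 1.7160/1.858 = 0.9236 → 0.92
T̂ = ρX + (1 − ρ)μ
  = 0.92 × 63 + 0.08 × 95.90
  = 57.96 + 7.6720
  = 65.6320
  ≈ 65.632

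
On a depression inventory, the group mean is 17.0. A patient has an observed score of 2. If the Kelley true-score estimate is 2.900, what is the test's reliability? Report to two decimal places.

0.94

T̂ = ρX + (1 − ρ)μ  ⇒  T̂ − μ = ρ(X − μ)
ρ = (T̂ − μ)/(X − μ) = (2.900 − 17.0) / (2 − 17.0) = -14.100 / -15.0 = 0.9400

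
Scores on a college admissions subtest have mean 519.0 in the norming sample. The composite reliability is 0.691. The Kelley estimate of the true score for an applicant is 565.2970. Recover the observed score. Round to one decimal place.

T̂ = ρX + (1 − ρ)μ  ⇒  X = (T̂ − (1 − ρ)μ) / ρ
X = (565.2970 − 0.309 × 519.0) / 0.691 = (565.2970 − 160.3710) / 0.691 = 404.9260 / 0.691 = 586.000

586.0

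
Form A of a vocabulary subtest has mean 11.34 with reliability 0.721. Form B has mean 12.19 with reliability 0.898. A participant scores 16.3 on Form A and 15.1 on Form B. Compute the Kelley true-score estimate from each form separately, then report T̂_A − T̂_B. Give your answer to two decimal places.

T̂_A = 0.721(16.3) + 0.279(11.34) = 14.9162
T̂_B = 0.898(15.1) + 0.102(12.19) = 14.8032
T̂_A − T̂_B = 0.1130

0.11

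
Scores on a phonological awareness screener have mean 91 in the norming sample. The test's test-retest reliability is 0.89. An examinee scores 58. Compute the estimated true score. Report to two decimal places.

T̂ = ρX + (1 − ρ)μ
  = 0.89 × 58 + 0.11 × 91
  = 51.62 + 10.01
  = 61.630
  ≈ 61.63

61.63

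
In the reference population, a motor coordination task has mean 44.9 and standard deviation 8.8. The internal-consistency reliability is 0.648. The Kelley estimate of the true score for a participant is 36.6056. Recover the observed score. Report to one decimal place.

32.1

T̂ = ρX + (1 − ρ)μ  ⇒  X = (T̂ − (1 − ρ)μ) / ρ
X = (36.6056 − 0.352 × 44.9) / 0.648 = (36.6056 − 15.8048) / 0.648 = 20.8008 / 0.648 = 32.100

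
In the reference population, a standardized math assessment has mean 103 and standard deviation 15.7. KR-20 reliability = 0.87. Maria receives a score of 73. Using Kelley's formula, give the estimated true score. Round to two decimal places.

76.90

T̂ = 0.87(73) + 0.13(103) = 63.51 + 13.39 = 76.900 → 76.90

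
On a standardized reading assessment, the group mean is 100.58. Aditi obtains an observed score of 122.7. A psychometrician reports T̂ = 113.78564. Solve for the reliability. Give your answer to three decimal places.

T̂ = ρX + (1 − ρ)μ  ⇒  T̂ − μ = ρ(X − μ)
ρ = (T̂ − μ)/(X − μ) = (113.78564 − 100.58) / (122.7 − 100.58) = 13.20564 / 22.12 = 0.59700

0.597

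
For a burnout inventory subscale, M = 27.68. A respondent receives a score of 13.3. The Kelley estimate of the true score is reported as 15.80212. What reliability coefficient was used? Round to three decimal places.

0.826

T̂ = ρX + (1 − ρ)μ  ⇒  T̂ − μ = ρ(X − μ)
ρ = (T̂ − μ)/(X − μ) = (15.80212 − 27.68) / (13.3 − 27.68) = -11.87788 / -14.38 = 0.82600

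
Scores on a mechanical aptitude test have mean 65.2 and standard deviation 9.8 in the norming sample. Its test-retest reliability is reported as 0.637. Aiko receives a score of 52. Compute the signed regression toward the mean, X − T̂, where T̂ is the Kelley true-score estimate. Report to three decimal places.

-4.792

T̂ = 0.637(52) + 0.363(65.2) = 33.124 + 23.6676 = 56.79160 → 56.7916
X − T̂ = 52 − 56.7916 = -4.7916 → -4.792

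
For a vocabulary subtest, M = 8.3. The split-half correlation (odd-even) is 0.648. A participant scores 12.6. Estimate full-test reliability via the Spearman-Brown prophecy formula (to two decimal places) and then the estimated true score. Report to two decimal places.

Spearman-Brown: ρ = 2r/(1 + r) = 2(0.648)/(1 + 0.648) = 1.2960/1.648 = 0.7864 → 0.79
T̂ = 0.79(12.6) + 0.21(8.3) = 9.954 + 1.743 = 11.697 → 11.70

11.70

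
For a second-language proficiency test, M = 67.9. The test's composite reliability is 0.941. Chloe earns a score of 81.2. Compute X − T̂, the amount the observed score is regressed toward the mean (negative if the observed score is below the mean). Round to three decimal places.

0.785

Regress the observed score toward the mean by the unreliability: T̂ = 0.941·81.2 + 0.059·67.9 = 76.4092 + 4.0061 = 80.41530.
X − T̂ = 81.2 − 80.4153 = 0.7847 → 0.785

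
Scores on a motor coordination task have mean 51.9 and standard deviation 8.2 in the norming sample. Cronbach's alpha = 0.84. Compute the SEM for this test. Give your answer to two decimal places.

SEM = SD · √(1 − ρ) = 8.2 × √0.16 = 8.2 × 0.4000 = 3.280

3.28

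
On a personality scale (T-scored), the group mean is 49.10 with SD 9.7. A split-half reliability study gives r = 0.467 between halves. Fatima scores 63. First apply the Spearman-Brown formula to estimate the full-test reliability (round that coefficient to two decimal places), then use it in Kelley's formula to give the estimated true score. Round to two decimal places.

Spearman-Brown: ρ = 2r/(1 + r) = 2(0.467)/(1 + 0.467) = 0.9340/1.467 = 0.6367 → 0.64
Weight the observed score by reliability and the mean by (1 − reliability): T̂ = 0.64·63 + 0.36·49.10 = 40.32 + 17.6760 = 57.996.

58.00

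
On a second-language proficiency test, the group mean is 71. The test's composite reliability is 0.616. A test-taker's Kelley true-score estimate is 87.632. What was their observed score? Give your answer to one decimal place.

98.0

T̂ = ρX + (1 − ρ)μ  ⇒  X = (T̂ − (1 − ρ)μ) / ρ
X = (87.632 − 0.384 × 71) / 0.616 = (87.632 − 27.264) / 0.616 = 60.368 / 0.616 = 98.000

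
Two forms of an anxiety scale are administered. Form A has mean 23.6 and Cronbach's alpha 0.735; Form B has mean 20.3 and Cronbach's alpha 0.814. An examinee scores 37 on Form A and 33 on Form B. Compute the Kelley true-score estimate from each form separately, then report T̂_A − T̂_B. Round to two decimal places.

2.81

T̂_A = 0.735(37) + 0.265(23.6) = 33.4490
T̂_B = 0.814(33) + 0.186(20.3) = 30.6378
T̂_A − T̂_B = 2.8112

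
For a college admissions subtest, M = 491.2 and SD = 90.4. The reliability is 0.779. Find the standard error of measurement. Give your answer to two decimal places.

42.50

SEM = SD · √(1 − ρ) = 90.4 × √0.221 = 90.4 × 0.4701 = 42.498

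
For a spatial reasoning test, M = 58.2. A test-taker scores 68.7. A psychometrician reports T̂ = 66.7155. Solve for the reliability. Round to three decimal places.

0.811

T̂ = ρX + (1 − ρ)μ  ⇒  T̂ − μ = ρ(X − μ)
ρ = (T̂ − μ)/(X − μ) = (66.7155 − 58.2) / (68.7 − 58.2) = 8.5155 / 10.5 = 0.81100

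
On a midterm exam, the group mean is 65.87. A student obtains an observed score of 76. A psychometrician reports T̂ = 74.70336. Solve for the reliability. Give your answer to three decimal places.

T̂ = ρX + (1 − ρ)μ  ⇒  T̂ − μ = ρ(X − μ)
ρ = (T̂ − μ)/(X − μ) = (74.70336 − 65.87) / (76 − 65.87) = 8.83336 / 10.13 = 0.87200

0.872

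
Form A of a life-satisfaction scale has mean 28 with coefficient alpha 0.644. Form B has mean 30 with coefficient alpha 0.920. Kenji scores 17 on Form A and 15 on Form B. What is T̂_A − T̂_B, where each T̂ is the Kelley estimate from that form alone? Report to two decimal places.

4.72

T̂_A = 0.644(17) + 0.356(28) = 20.9160
T̂_B = 0.920(15) + 0.080(30) = 16.2000
T̂_A − T̂_B = 4.7160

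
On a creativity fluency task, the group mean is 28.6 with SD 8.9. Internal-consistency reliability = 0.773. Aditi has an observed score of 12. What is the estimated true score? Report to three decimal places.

15.768

T̂ = 0.773(12) + 0.227(28.6) = 9.276 + 6.4922 = 15.7682 → 15.768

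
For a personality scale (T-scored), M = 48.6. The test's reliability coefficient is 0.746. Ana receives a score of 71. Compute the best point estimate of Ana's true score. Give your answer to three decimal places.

65.310

T̂ = ρX + (1 − ρ)μ
  = 0.746 × 71 + 0.254 × 48.6
  = 52.966 + 12.3444
  = 65.3104
  ≈ 65.310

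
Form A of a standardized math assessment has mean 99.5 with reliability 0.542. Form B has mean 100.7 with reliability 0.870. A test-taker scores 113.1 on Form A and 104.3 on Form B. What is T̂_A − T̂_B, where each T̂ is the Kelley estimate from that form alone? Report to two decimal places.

T̂_A = 0.542(113.1) + 0.458(99.5) = 106.8712
T̂_B = 0.870(104.3) + 0.130(100.7) = 103.8320
T̂_A − T̂_B = 3.0392

3.04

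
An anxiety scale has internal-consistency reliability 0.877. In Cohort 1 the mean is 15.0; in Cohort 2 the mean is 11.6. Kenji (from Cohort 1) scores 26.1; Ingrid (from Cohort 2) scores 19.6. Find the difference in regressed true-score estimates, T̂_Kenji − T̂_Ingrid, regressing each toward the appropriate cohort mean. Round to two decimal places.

6.12

T̂_Kenji = 0.877(26.1) + 0.123(15.0) = 24.7347
T̂_Ingrid = 0.877(19.6) + 0.123(11.6) = 18.6160
Difference = 24.7347 − 18.6160 = 6.1187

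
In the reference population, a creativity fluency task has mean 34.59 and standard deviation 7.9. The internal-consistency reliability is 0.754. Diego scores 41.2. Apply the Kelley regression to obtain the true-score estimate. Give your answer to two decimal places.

39.57

Kelley's formula gives T̂ = 0.754·41.2 + 0.246·34.59 = 31.0648 + 8.50914 = 39.574.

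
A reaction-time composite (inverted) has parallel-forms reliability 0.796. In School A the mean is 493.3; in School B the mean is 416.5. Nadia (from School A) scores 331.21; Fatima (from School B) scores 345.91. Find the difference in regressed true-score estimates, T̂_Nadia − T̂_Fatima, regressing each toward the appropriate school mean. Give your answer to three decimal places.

T̂_Nadia = 0.796(331.21) + 0.204(493.3) = 364.27636
T̂_Fatima = 0.796(345.91) + 0.204(416.5) = 360.31036
Difference = 364.27636 − 360.31036 = 3.96600

3.966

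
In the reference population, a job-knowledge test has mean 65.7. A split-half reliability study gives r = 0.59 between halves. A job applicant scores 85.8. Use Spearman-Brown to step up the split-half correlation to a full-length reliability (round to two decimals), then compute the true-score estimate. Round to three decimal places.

80.574

Spearman-Brown: ρ = 2r/(1 + r) = 2(0.59)/(1 + 0.59) = 1.180/1.59 = 0.7421 → 0.74
Regress the observed score toward the mean by the unreliability: T̂ = 0.74·85.8 + 0.26·65.7 = 63.492 + 17.082 = 80.5740.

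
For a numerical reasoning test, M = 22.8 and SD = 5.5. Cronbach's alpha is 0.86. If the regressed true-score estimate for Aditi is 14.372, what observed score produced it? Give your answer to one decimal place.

T̂ = ρX + (1 − ρ)μ  ⇒  X = (T̂ − (1 − ρ)μ) / ρ
X = (14.372 − 0.14 × 22.8) / 0.86 = (14.372 − 3.192) / 0.86 = 11.180 / 0.86 = 13.000

13.0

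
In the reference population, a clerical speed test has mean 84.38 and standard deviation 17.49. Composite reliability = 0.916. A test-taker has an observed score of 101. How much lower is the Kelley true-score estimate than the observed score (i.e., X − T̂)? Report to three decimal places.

1.396

T̂ = 0.916(101) + 0.084(84.38) = 92.516 + 7.08792 = 99.60392 → 99.6039
X − T̂ = 101 − 99.6039 = 1.3961 → 1.396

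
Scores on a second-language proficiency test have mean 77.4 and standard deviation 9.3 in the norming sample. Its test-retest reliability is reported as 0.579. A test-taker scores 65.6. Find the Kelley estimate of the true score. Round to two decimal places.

Weight the observed score by reliability and the mean by (1 − reliability): T̂ = 0.579·65.6 + 0.421·77.4 = 37.9824 + 32.5854 = 70.568.

70.57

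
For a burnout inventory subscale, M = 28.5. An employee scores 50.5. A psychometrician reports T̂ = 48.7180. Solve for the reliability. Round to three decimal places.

T̂ = ρX + (1 − ρ)μ  ⇒  T̂ − μ = ρ(X − μ)
ρ = (T̂ − μ)/(X − μ) = (48.7180 − 28.5) / (50.5 − 28.5) = 20.2180 / 22.0 = 0.91900

0.919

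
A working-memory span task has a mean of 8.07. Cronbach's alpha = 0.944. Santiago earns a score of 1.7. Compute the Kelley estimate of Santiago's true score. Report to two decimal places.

T̂ = 0.944(1.7) + 0.056(8.07) = 1.6048 + 0.45192 = 2.057 → 2.06

2.06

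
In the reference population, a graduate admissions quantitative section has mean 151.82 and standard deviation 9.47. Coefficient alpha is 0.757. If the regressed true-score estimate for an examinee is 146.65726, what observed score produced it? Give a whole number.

T̂ = ρX + (1 − ρ)μ  ⇒  X = (T̂ − (1 − ρ)μ) / ρ
X = (146.65726 − 0.243 × 151.82) / 0.757 = (146.65726 − 36.89226) / 0.757 = 109.76500 / 0.757 = 145.00

145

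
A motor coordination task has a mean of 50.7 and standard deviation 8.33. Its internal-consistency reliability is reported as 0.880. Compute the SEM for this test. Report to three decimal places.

2.886

SEM = SD · √(1 − ρ) = 8.33 × √0.120 = 8.33 × 0.3464 = 2.8856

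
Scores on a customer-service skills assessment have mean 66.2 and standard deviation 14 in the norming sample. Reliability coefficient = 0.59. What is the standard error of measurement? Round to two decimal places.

8.96

SEM = SD · √(1 − ρ) = 14 × √0.41 = 14 × 0.6403 = 8.964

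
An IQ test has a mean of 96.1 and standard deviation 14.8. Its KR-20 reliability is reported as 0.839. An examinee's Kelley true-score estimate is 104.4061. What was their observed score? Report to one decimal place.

106.0

T̂ = ρX + (1 − ρ)μ  ⇒  X = (T̂ − (1 − ρ)μ) / ρ
X = (104.4061 − 0.161 × 96.1) / 0.839 = (104.4061 − 15.4721) / 0.839 = 88.9340 / 0.839 = 106.000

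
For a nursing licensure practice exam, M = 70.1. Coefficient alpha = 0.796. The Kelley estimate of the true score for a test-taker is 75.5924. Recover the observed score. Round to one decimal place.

T̂ = ρX + (1 − ρ)μ  ⇒  X = (T̂ − (1 − ρ)μ) / ρ
X = (75.5924 − 0.204 × 70.1) / 0.796 = (75.5924 − 14.3004) / 0.796 = 61.2920 / 0.796 = 77.000

77.0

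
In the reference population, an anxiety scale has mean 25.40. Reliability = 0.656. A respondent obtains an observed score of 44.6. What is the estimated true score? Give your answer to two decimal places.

T̂ = ρX + (1 − ρ)μ
  = 0.656 × 44.6 + 0.344 × 25.40
  = 29.2576 + 8.73760
  = 37.995
  ≈ 38.00

38.00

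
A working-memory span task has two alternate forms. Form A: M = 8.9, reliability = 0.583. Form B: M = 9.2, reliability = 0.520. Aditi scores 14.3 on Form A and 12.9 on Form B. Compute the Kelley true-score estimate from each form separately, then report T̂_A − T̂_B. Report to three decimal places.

0.924

T̂_A = 0.583(14.3) + 0.417(8.9) = 12.04820
T̂_B = 0.520(12.9) + 0.480(9.2) = 11.12400
T̂_A − T̂_B = 0.92420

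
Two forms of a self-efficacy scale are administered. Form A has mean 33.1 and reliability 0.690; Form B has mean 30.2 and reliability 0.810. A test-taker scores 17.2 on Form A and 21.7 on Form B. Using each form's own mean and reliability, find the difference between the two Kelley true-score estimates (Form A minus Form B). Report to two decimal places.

T̂_A = 0.690(17.2) + 0.310(33.1) = 22.1290
T̂_B = 0.810(21.7) + 0.190(30.2) = 23.3150
T̂_A − T̂_B = -1.1860

-1.19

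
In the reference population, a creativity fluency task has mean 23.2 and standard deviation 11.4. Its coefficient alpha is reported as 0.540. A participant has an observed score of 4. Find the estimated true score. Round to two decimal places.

12.83

Kelley's formula gives T̂ = 0.540·4 + 0.460·23.2 = 2.160 + 10.6720 = 12.832.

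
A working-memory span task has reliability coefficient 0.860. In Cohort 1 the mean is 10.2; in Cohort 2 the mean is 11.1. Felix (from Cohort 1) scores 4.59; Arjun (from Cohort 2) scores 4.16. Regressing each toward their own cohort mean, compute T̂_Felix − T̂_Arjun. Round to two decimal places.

T̂_Felix = 0.860(4.59) + 0.140(10.2) = 5.3754
T̂_Arjun = 0.860(4.16) + 0.140(11.1) = 5.1316
Difference = 5.3754 − 5.1316 = 0.2438

0.24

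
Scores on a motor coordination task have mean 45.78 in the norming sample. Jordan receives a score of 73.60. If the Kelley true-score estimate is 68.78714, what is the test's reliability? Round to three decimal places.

0.827

T̂ = ρX + (1 − ρ)μ  ⇒  T̂ − μ = ρ(X − μ)
ρ = (T̂ − μ)/(X − μ) = (68.78714 − 45.78) / (73.60 − 45.78) = 23.00714 / 27.82 = 0.82700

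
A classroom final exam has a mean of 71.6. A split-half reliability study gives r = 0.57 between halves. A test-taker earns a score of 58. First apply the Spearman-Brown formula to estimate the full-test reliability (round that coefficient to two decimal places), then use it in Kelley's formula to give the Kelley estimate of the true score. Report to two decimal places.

Spearman-Brown: ρ = 2r/(1 + r) = 2(0.57)/(1 + 0.57) = 1.140/1.57 = 0.7261 → 0.73
Weight the observed score by reliability and the mean by (1 − reliability): T̂ = 0.73·58 + 0.27·71.6 = 42.34 + 19.332 = 61.672.

61.67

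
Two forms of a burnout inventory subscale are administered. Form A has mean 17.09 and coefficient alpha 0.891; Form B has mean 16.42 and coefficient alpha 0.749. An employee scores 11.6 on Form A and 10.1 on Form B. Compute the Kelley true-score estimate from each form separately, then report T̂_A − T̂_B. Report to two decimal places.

0.51

T̂_A = 0.891(11.6) + 0.109(17.09) = 12.1984
T̂_B = 0.749(10.1) + 0.251(16.42) = 11.6863
T̂_A − T̂_B = 0.5121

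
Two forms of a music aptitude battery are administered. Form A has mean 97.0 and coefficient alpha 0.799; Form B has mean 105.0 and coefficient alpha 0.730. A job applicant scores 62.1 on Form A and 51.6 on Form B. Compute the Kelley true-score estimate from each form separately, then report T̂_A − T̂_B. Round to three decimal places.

3.097

T̂_A = 0.799(62.1) + 0.201(97.0) = 69.11490
T̂_B = 0.730(51.6) + 0.270(105.0) = 66.01800
T̂_A − T̂_B = 3.09690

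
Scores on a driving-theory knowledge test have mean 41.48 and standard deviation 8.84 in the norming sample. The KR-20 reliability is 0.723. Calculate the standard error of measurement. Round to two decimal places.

4.65

SEM = SD · √(1 − ρ) = 8.84 × √0.277 = 8.84 × 0.5263 = 4.653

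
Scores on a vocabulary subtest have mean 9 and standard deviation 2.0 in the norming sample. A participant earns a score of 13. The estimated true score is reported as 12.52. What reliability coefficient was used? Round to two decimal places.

T̂ = ρX + (1 − ρ)μ  ⇒  T̂ − μ = ρ(X − μ)
ρ = (T̂ − μ)/(X − μ) = (12.52 − 9) / (13 − 9) = 3.52 / 4.0 = 0.8800

0.88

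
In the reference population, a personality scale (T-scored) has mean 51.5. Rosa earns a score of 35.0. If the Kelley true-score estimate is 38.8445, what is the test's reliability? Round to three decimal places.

0.767

T̂ = ρX + (1 − ρ)μ  ⇒  T̂ − μ = ρ(X − μ)
ρ = (T̂ − μ)/(X − μ) = (38.8445 − 51.5) / (35.0 − 51.5) = -12.6555 / -16.5 = 0.76700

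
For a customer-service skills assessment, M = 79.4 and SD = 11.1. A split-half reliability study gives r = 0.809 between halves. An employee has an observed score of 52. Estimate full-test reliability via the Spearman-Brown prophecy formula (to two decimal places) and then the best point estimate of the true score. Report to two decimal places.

55.01

Spearman-Brown: ρ = 2r/(1 + r) = 2(0.809)/(1 + 0.809) = 1.6180/1.809 = 0.8944 → 0.89
T̂ = 0.89(52) + 0.11(79.4) = 46.28 + 8.734 = 55.014 → 55.01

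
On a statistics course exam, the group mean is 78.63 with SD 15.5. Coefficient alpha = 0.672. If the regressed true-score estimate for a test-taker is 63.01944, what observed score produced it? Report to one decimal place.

55.4

T̂ = ρX + (1 − ρ)μ  ⇒  X = (T̂ − (1 − ρ)μ) / ρ
X = (63.01944 − 0.328 × 78.63) / 0.672 = (63.01944 − 25.79064) / 0.672 = 37.22880 / 0.672 = 55.400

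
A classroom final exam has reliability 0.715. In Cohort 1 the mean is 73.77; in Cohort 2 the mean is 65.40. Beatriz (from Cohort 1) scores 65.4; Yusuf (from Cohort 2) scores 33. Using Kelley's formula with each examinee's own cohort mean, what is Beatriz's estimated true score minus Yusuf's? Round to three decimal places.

25.551

T̂_Beatriz = 0.715(65.4) + 0.285(73.77) = 67.78545
T̂_Yusuf = 0.715(33) + 0.285(65.40) = 42.23400
Difference = 67.78545 − 42.23400 = 25.55145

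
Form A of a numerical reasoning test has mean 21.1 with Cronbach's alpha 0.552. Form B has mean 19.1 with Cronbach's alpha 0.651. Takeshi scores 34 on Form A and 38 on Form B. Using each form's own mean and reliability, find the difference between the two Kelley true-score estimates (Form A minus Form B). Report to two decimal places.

T̂_A = 0.552(34) + 0.448(21.1) = 28.2208
T̂_B = 0.651(38) + 0.349(19.1) = 31.4039
T̂_A − T̂_B = -3.1831

-3.18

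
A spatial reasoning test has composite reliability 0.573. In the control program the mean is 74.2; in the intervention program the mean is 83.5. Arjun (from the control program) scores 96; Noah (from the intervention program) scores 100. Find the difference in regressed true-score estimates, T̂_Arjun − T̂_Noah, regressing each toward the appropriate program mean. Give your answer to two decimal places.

-6.26

T̂_Arjun = 0.573(96) + 0.427(74.2) = 86.6914
T̂_Noah = 0.573(100) + 0.427(83.5) = 92.9545
Difference = 86.6914 − 92.9545 = -6.2631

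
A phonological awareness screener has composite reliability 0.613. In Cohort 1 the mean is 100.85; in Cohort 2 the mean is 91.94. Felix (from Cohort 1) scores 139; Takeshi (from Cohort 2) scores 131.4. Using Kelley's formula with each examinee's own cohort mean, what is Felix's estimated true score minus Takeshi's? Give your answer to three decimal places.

T̂_Felix = 0.613(139) + 0.387(100.85) = 124.23595
T̂_Takeshi = 0.613(131.4) + 0.387(91.94) = 116.12898
Difference = 124.23595 − 116.12898 = 8.10697

8.107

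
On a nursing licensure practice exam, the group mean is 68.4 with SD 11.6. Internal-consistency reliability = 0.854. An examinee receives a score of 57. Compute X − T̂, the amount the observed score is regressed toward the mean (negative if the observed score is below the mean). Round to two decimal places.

-1.66

Regress the observed score toward the mean by the unreliability: T̂ = 0.854·57 + 0.146·68.4 = 48.678 + 9.9864 = 58.6644.
X − T̂ = 57 − 58.664 = -1.664 → -1.66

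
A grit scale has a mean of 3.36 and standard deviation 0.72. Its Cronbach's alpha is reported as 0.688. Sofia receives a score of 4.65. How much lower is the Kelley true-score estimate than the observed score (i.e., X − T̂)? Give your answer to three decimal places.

T̂ = 0.688(4.65) + 0.312(3.36) = 3.19920 + 1.04832 = 4.24752 → 4.2475
X − T̂ = 4.65 − 4.2475 = 0.4025 → 0.402

0.402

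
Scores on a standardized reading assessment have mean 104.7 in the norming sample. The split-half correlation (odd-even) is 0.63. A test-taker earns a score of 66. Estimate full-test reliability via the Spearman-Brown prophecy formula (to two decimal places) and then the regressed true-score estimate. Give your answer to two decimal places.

74.90

Spearman-Brown: ρ = 2r/(1 + r) = 2(0.63)/(1 + 0.63) = 1.260/1.63 = 0.7730 → 0.77
T̂ = 0.77(66) + 0.23(104.7) = 50.82 + 24.081 = 74.901 → 74.90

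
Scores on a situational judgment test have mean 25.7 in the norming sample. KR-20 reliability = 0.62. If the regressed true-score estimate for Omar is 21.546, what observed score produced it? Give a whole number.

T̂ = ρX + (1 − ρ)μ  ⇒  X = (T̂ − (1 − ρ)μ) / ρ
X = (21.546 − 0.38 × 25.7) / 0.62 = (21.546 − 9.766) / 0.62 = 11.780 / 0.62 = 19.00

19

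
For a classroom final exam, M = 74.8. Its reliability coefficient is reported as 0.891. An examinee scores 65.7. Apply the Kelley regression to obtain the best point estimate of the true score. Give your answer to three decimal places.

T̂ = 0.891(65.7) + 0.109(74.8) = 58.5387 + 8.1532 = 66.6919 → 66.692

66.692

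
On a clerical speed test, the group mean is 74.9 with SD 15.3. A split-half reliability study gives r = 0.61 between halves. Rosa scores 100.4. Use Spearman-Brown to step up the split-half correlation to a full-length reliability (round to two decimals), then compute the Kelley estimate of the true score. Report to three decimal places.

Spearman-Brown: ρ = 2r/(1 + r) = 2(0.61)/(1 + 0.61) = 1.220/1.61 = 0.7578 → 0.76
T̂ = ρX + (1 − ρ)μ
  = 0.76 × 100.4 + 0.24 × 74.9
  = 76.304 + 17.976
  = 94.2800
  ≈ 94.280

94.280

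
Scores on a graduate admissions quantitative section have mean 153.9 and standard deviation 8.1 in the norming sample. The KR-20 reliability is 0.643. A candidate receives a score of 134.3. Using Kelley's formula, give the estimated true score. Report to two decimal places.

141.30

T̂ = 0.643(134.3) + 0.357(153.9) = 86.3549 + 54.9423 = 141.297 → 141.30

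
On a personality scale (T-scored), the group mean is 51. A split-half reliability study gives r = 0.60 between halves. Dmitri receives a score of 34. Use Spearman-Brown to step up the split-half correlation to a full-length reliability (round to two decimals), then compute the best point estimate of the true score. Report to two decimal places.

Spearman-Brown: ρ = 2r/(1 + r) = 2(0.60)/(1 + 0.60) = 1.200/1.60 = 0.7500 → 0.75
T̂ = 0.75(34) + 0.25(51) = 25.50 + 12.75 = 38.250 → 38.25

38.25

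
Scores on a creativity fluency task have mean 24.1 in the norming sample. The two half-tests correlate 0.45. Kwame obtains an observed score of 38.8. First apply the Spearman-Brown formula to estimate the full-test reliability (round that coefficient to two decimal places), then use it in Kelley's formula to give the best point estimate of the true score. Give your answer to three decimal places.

33.214

Spearman-Brown: ρ = 2r/(1 + r) = 2(0.45)/(1 + 0.45) = 0.900/1.45 = 0.6207 → 0.62
Regress the observed score toward the mean by the unreliability: T̂ = 0.62·38.8 + 0.38·24.1 = 24.056 + 9.158 = 33.2140.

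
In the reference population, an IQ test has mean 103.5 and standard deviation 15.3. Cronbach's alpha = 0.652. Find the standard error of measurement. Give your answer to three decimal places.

SEM = SD · √(1 − ρ) = 15.3 × √0.348 = 15.3 × 0.5899 = 9.0257

9.026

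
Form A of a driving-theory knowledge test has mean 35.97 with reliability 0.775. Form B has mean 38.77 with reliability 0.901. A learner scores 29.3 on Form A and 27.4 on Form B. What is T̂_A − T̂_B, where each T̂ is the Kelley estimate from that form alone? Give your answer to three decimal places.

2.275

T̂_A = 0.775(29.3) + 0.225(35.97) = 30.80075
T̂_B = 0.901(27.4) + 0.099(38.77) = 28.52563
T̂_A − T̂_B = 2.27512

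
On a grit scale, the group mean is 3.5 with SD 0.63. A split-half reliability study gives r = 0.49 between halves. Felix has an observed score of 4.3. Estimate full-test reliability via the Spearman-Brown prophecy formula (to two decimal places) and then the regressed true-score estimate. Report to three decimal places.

Spearman-Brown: ρ = 2r/(1 + r) = 2(0.49)/(1 + 0.49) = 0.980/1.49 = 0.6577 → 0.66
T̂ = 0.66(4.3) + 0.34(3.5) = 2.838 + 1.190 = 4.0280 → 4.028

4.028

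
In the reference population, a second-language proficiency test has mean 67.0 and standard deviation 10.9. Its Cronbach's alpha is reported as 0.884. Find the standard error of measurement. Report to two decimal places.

3.71

SEM = SD · √(1 − ρ) = 10.9 × √0.116 = 10.9 × 0.3406 = 3.712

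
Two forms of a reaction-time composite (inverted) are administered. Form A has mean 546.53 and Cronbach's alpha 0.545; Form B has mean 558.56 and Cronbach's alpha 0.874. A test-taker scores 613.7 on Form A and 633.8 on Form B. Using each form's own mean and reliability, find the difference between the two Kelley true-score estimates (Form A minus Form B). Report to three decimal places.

-41.182

T̂_A = 0.545(613.7) + 0.455(546.53) = 583.13765
T̂_B = 0.874(633.8) + 0.126(558.56) = 624.31976
T̂_A − T̂_B = -41.18211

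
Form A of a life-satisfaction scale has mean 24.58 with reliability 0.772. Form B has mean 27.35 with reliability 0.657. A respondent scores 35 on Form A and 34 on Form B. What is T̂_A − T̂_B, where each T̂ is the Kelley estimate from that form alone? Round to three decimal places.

0.905

T̂_A = 0.772(35) + 0.228(24.58) = 32.62424
T̂_B = 0.657(34) + 0.343(27.35) = 31.71905
T̂_A − T̂_B = 0.90519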